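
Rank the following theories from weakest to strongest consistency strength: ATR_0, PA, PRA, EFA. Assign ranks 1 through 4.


Ordering by consistency strength:
1. EFA
2. PRA
3. PA
4. ATR_0


ATR_0=4, PA=3, PRA=2, EFA=1


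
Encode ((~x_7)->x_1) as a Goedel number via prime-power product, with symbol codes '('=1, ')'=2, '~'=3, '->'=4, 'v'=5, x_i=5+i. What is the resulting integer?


Formula: ((~x_7)->x_1)
Symbol codes: [1, 1, 3, 12, 2, 4, 6, 2]
Primes: [2, 3, 5, 7, 11, 13, 17, 19]
p_1^1 = 2^1 = 2
p_2^1 = 3^1 = 3
p_3^3 = 5^3 = 125
p_4^12 = 7^12 = 13841287201
p_5^2 = 11^2 = 121
p_6^4 = 13^4 = 28561
p_7^6 = 17^6 = 24137569
p_8^2 = 19^2 = 361
Product = 312605959613434942783174596750

312605959613434942783174596750


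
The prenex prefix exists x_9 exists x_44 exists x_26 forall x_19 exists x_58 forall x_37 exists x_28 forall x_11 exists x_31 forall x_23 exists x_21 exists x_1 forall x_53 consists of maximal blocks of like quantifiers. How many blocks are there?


Alternations = 9.
Blocks = alternations + 1 = 10

10


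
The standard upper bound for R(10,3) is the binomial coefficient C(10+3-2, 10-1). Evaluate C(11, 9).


R(10,3) <= C(10+3-2, 10-1) = C(11, 9)
C(11, 9) = 11! / (9! * 2!)
= 55

55


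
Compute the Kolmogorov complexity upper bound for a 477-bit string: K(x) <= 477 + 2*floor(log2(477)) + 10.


floor(log2(477)) = 8
2 * 8 = 16
K(x) <= 477 + 16 + 10 = 503

503


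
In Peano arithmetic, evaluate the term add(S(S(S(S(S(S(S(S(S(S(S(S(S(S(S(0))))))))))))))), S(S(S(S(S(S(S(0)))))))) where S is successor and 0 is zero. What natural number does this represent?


add(S^15(0), S^7(0)):
S^15(0) = 15
S^7(0) = 7
15 + 7 = 22

22


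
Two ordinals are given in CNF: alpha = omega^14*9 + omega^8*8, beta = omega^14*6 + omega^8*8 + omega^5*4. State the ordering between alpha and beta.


Compare term by term from highest exponent:
alpha = omega^14*9 + omega^8*8
beta = omega^14*6 + omega^8*8 + omega^5*4
Term 1: alpha has omega^14*9, beta has omega^14*6
Term 2: alpha has omega^8*8, beta has omega^8*8
Term 3: alpha has omega^0*0, beta has omega^5*4
Result: alpha > beta

alpha > beta


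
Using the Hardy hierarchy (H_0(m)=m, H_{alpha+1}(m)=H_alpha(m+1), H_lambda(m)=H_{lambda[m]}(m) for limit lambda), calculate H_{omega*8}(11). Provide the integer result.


H_{omega*8}(11):
For the Hardy hierarchy, H_{omega*k}(n) = 2^k * n.
2^8 = 256.
256 * 11 = 2816

2816


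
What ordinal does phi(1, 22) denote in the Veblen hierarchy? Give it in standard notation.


phi(1, 22):
phi(1, beta) = epsilon_beta (the beta-th epsilon number).
phi(1, 22) = epsilon_22

epsilon_22


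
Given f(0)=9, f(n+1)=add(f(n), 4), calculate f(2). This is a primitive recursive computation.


f(0) = 9
f(1) = add(f(0), 4) = add(9, 4) = 13
f(2) = add(f(1), 4) = add(13, 4) = 17


17


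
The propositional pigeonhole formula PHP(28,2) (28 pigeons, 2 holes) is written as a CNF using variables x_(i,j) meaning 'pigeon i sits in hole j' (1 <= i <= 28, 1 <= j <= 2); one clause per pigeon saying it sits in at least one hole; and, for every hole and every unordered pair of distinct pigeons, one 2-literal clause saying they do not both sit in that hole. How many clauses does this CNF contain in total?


PHP(28,2): 28 pigeons, 2 holes, 28*2 = 56 variables.
- pigeon clauses: one per pigeon -> 28 clauses
- hole clauses: 2 holes * C(28,2) = 2 * 378 -> 756 clauses
Total clauses = 28 + 756 = 784

784


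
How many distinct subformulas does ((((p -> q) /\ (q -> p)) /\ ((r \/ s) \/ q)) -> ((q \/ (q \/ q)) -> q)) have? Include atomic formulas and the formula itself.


Formula: ((((p -> q) /\ (q -> p)) /\ ((r \/ s) \/ q)) -> ((q \/ (q \/ q)) -> q))
Subformulas found:
  1. q
  2. s
  3. r
  4. p
  5. (r \/ s)
  6. (p -> q)
  7. (q -> p)
  8. (q \/ q)
  9. ((r \/ s) \/ q)
  10. (q \/ (q \/ q))
  11. ((q \/ (q \/ q)) -> q)
  12. ((p -> q) /\ (q -> p))
  13. (((p -> q) /\ (q -> p)) /\ ((r \/ s) \/ q))
  14. ((((p -> q) /\ (q -> p)) /\ ((r \/ s) \/ q)) -> ((q \/ (q \/ q)) -> q))
Total distinct subformulas = 14

14


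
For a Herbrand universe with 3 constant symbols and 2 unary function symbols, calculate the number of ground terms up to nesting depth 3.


Herbrand terms by depth:
Depth 0: 3 constants
Depth 1: 6 new terms (running total: 9)
Depth 2: 12 new terms (running total: 21)
Depth 3: 24 new terms (running total: 45)
Total distinct ground terms = 45

45


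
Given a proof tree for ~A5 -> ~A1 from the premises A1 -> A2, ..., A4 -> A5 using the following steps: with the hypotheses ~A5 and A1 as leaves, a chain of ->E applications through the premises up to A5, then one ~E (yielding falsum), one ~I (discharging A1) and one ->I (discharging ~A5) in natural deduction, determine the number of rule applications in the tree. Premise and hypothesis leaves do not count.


From hypothesis A1, 4 ->E steps along the 4 premises yield A5.
~E with hypothesis ~A5 gives falsum (1 node); ~I discharging A1 gives ~A1 (1 node); ->I discharging ~A5 gives the goal (1 node).
Total = 4 + 3 = 7 inference nodes.

7


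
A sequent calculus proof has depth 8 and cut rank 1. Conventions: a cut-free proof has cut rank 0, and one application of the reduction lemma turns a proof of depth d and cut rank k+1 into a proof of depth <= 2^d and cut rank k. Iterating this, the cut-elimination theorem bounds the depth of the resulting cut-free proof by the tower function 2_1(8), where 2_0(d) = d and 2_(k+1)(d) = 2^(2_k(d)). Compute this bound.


Each rank reduction sends depth d to at most 2^d; cut rank r needs r reductions.
2_0(8) = 8
2_1(8) = 2^8 = 256
Cut-free depth bound = 256

256


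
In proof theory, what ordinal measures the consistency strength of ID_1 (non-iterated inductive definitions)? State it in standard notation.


The proof-theoretic ordinal of ID_1 (non-iterated inductive definitions) is a standard result in ordinal analysis.
This ordinal is the supremum of order types of primitive recursive well-orderings
that the theory can prove to be well-ordered.
For ID_1 (non-iterated inductive definitions), the proof-theoretic ordinal is psi_0(epsilon_{Omega+1}).

psi_0(epsilon_{Omega+1})


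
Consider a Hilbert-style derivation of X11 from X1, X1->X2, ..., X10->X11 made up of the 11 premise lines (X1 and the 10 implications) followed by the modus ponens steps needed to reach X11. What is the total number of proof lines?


We have 11 premise lines: X1 and 10 implications.
Each implication is detached once by MP, giving 10 MP lines.
11 premise lines + 10 MP lines = 21 total lines.

21


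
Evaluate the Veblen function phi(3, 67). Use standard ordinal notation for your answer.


phi(3, 67):
phi(3, beta) = eta_beta (the beta-th eta number, fixed point of zeta).
phi(3, 67) = eta_67

eta_67


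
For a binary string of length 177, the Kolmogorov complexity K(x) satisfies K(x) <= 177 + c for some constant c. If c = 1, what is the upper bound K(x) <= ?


K(x) <= |x| + c = 177 + 1 = 178

178


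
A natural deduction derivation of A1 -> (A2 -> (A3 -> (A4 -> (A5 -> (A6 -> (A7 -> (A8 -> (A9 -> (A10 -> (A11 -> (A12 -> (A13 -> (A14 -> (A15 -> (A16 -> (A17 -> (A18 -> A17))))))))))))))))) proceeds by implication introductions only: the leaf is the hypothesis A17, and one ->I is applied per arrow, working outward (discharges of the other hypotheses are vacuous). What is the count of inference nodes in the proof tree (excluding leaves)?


The formula has 18 arrows (->); its innermost consequent A17 is one of the antecedents,
so the proof starts from the hypothesis leaf A17 (not a rule application) and closes one arrow per ->I.
Building A1 -> (A2 -> (A3 -> (A4 -> (A5 -> (A6 -> (A7 -> (A8 -> (A9 -> (A10 -> (A11 -> (A12 -> (A13 -> (A14 -> (A15 -> (A16 -> (A17 -> (A18 -> A17))))))))))))))))) therefore takes 18 nested implication introductions.
Total inference nodes = 18

18


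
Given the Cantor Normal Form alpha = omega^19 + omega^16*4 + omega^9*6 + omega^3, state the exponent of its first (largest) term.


CNF: omega^19 + omega^16*4 + omega^9*6 + omega^3
The leading term is omega^19, which has exponent 19.

19


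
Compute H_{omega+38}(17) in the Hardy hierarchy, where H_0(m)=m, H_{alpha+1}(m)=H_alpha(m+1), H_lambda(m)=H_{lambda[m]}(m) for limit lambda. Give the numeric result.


H_{omega+38}(17):
Unwind the 38 successor steps: H_{omega+38}(17) = H_omega(17+38) = H_omega(55).
H_omega(m) = H_m(m) = m + m = 2m.
Result = 2 * 55 = 110

110


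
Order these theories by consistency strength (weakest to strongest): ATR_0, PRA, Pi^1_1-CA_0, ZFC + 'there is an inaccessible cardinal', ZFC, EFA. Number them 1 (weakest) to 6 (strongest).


Ordering by consistency strength:
1. EFA
2. PRA
3. ATR_0
4. Pi^1_1-CA_0
5. ZFC
6. ZFC + 'there is an inaccessible cardinal'


ATR_0=3, PRA=2, Pi^1_1-CA_0=4, ZFC + 'there is an inaccessible cardinal'=6, ZFC=5, EFA=1


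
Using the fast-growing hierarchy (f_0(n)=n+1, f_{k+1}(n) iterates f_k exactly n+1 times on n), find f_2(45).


f_2(45) = f_1^46(45)
f_1(m) = 2m + 1.
Iterating: f_1^k(n) = 2^k*(n+1) - 1.
f_2(45) = 2^46*(45+1) - 1 = 70368744177664*46 - 1 = 3236962232172543

3236962232172543


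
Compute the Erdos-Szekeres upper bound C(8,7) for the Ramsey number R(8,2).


R(8,2) <= C(8+2-2, 8-1) = C(8, 7)
C(8, 7) = 8! / (7! * 1!)
= 8

8


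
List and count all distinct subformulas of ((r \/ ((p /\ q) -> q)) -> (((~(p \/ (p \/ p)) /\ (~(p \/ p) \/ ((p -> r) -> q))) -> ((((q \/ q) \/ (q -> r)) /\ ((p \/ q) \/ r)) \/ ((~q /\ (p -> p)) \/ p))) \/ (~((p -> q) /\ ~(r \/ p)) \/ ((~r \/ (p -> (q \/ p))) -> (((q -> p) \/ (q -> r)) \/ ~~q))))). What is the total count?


Formula: ((r \/ ((p /\ q) -> q)) -> (((~(p \/ (p \/ p)) /\ (~(p \/ p) \/ ((p -> r) -> q))) -> ((((q \/ q) \/ (q -> r)) /\ ((p \/ q) \/ r)) \/ ((~q /\ (p -> p)) \/ p))) \/ (~((p -> q) /\ ~(r \/ p)) \/ ((~r \/ (p -> (q \/ p))) -> (((q -> p) \/ (q -> r)) \/ ~~q)))))
Subformulas found:
  1. r
  2. p
  3. q
  4. ~r
  5. ~q
  6. ~~q
  7. (q \/ p)
  8. (p /\ q)
  9. (q -> p)
  10. (p -> p)
  11. (q -> r)
  12. (p -> q)
  13. (p -> r)
  14. (p \/ p)
  15. (r \/ p)
  16. (p \/ q)
  17. (q \/ q)
  18. ~(r \/ p)
  19. ~(p \/ p)
  20. ((p -> r) -> q)
  21. ((p \/ q) \/ r)
  22. (p -> (q \/ p))
  23. (p \/ (p \/ p))
  24. ((p /\ q) -> q)
  25. (~q /\ (p -> p))
  26. ~(p \/ (p \/ p))
  27. (r \/ ((p /\ q) -> q))
  28. ((q \/ q) \/ (q -> r))
  29. ((q -> p) \/ (q -> r))
  30. ((p -> q) /\ ~(r \/ p))
  31. ((~q /\ (p -> p)) \/ p)
  32. (~r \/ (p -> (q \/ p)))
  33. ~((p -> q) /\ ~(r \/ p))
  34. (~(p \/ p) \/ ((p -> r) -> q))
  35. (((q -> p) \/ (q -> r)) \/ ~~q)
  36. (((q \/ q) \/ (q -> r)) /\ ((p \/ q) \/ r))
  37. (~(p \/ (p \/ p)) /\ (~(p \/ p) \/ ((p -> r) -> q)))
  38. ((~r \/ (p -> (q \/ p))) -> (((q -> p) \/ (q -> r)) \/ ~~q))
  39. ((((q \/ q) \/ (q -> r)) /\ ((p \/ q) \/ r)) \/ ((~q /\ (p -> p)) \/ p))
  40. (~((p -> q) /\ ~(r \/ p)) \/ ((~r \/ (p -> (q \/ p))) -> (((q -> p) \/ (q -> r)) \/ ~~q)))
  41. ((~(p \/ (p \/ p)) /\ (~(p \/ p) \/ ((p -> r) -> q))) -> ((((q \/ q) \/ (q -> r)) /\ ((p \/ q) \/ r)) \/ ((~q /\ (p -> p)) \/ p)))
  42. (((~(p \/ (p \/ p)) /\ (~(p \/ p) \/ ((p -> r) -> q))) -> ((((q \/ q) \/ (q -> r)) /\ ((p \/ q) \/ r)) \/ ((~q /\ (p -> p)) \/ p))) \/ (~((p -> q) /\ ~(r \/ p)) \/ ((~r \/ (p -> (q \/ p))) -> (((q -> p) \/ (q -> r)) \/ ~~q))))
  43. ((r \/ ((p /\ q) -> q)) -> (((~(p \/ (p \/ p)) /\ (~(p \/ p) \/ ((p -> r) -> q))) -> ((((q \/ q) \/ (q -> r)) /\ ((p \/ q) \/ r)) \/ ((~q /\ (p -> p)) \/ p))) \/ (~((p -> q) /\ ~(r \/ p)) \/ ((~r \/ (p -> (q \/ p))) -> (((q -> p) \/ (q -> r)) \/ ~~q)))))
Total distinct subformulas = 43

43


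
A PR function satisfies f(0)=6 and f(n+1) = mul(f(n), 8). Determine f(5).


f(0) = 6
f(1) = mul(f(0), 8) = mul(6, 8) = 48
f(2) = mul(f(1), 8) = mul(48, 8) = 384
f(3) = mul(f(2), 8) = mul(384, 8) = 3072
f(4) = mul(f(3), 8) = mul(3072, 8) = 24576
f(5) = mul(f(4), 8) = mul(24576, 8) = 196608


196608


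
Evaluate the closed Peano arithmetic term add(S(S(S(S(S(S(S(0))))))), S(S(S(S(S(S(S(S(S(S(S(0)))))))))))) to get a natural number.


add(S^7(0), S^11(0)):
S^7(0) = 7
S^11(0) = 11
7 + 11 = 18

18


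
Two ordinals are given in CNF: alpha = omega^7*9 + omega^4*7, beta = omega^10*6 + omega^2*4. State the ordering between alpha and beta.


Compare term by term from highest exponent:
alpha = omega^7*9 + omega^4*7
beta = omega^10*6 + omega^2*4
Term 1: alpha has omega^7*9, beta has omega^10*6
Term 2: alpha has omega^4*7, beta has omega^2*4
Result: alpha < beta

alpha < beta


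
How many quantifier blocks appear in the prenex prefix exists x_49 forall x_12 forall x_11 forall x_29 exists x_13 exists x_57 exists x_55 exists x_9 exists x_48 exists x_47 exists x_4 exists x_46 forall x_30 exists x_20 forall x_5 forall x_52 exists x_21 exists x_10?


Alternations = 6.
Blocks = alternations + 1 = 7

7


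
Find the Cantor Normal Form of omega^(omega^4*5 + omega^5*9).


omega^(omega^4*5 + omega^5*9):
In ordinal addition a term is absorbed by a following term of strictly larger exponent: 4 < 5, so omega^4*5 + omega^5*9 = omega^5*9.
omega raised to a CNF ordinal is a single CNF term: Result = omega^(omega^5*9)

omega^(omega^5*9)


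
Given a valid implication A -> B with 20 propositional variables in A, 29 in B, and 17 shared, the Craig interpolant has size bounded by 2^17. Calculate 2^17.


Shared atoms = 17
Craig interpolant size bound = 2^17
= 131072

131072


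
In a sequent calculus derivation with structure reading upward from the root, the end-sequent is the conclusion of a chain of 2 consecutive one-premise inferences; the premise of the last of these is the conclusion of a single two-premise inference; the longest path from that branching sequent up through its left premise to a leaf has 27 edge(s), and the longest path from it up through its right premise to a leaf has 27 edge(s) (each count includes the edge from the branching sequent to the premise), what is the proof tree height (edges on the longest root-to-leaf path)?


Longest path through the left premise: 27 edges (measured from the branching sequent)
Longest path through the right premise: 27 edges
Height of the subtree rooted at the branching sequent: max(27, 27) = 27
The branching sequent sits 2 edges above the root (the chain of one-premise inferences), so height = 27 + 2 = 29

29


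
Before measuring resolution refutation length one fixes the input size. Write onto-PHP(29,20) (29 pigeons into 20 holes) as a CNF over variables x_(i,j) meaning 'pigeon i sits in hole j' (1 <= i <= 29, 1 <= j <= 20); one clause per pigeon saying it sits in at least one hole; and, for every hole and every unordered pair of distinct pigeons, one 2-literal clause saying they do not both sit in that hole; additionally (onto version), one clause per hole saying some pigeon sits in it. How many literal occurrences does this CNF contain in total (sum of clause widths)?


onto-PHP(29,20): 29 pigeons, 20 holes, 29*20 = 580 variables.
- pigeon clauses: one per pigeon -> 29 clauses of width 20 -> 580 literals
- hole clauses: 20 holes * C(29,2) = 20 * 406 -> 8120 clauses of width 2 -> 16240 literals
- onto clauses: one per hole -> 20 clauses of width 29 -> 580 literals
Total literal occurrences = 580 + 16240 + 580 = 17400

17400


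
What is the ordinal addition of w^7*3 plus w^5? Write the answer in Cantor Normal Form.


Ordinal addition w^7*3 + w^5:
Leading exponent of alpha (7) > leading exponent of beta (5).
Since alpha's term has higher exponent than beta's leading term,
the sum is simply alpha followed by beta.
Result = w^7*3 + w^5

w^7*3 + w^5


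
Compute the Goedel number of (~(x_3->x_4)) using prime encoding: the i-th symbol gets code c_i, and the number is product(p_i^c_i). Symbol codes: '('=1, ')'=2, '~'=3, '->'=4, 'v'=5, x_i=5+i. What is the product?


Formula: (~(x_3->x_4))
Symbol codes: [1, 3, 1, 8, 4, 9, 2, 2]
Primes: [2, 3, 5, 7, 11, 13, 17, 19]
p_1^1 = 2^1 = 2
p_2^3 = 3^3 = 27
p_3^1 = 5^1 = 5
p_4^8 = 7^8 = 5764801
p_5^4 = 11^4 = 14641
p_6^9 = 13^9 = 10604499373
p_7^2 = 17^2 = 289
p_8^2 = 19^2 = 361
Product = 25212391387656744243195413190

25212391387656744243195413190


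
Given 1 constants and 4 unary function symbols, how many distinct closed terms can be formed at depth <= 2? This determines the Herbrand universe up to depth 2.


Herbrand terms by depth:
Depth 0: 1 constants
Depth 1: 4 new terms (running total: 5)
Depth 2: 16 new terms (running total: 21)
Total distinct ground terms = 21

21


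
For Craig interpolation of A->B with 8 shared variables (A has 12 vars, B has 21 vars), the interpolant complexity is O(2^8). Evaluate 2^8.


Shared atoms = 8
Craig interpolant size bound = 2^8
= 256

256


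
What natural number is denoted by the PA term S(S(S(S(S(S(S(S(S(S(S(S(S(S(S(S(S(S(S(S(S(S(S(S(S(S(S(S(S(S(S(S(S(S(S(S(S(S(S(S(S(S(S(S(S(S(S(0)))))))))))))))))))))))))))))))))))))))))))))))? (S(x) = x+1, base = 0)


Counting successors applied to 0:
47 applications of S to 0 = 47

47


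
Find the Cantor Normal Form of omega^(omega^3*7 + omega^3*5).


omega^(omega^3*7 + omega^3*5):
Both terms of the exponent have the same exponent 3, so they merge: omega^3*7 + omega^3*5 = omega^3*(7+5) = omega^3*12.
omega raised to a CNF ordinal is a single CNF term: Result = omega^(omega^3*12)

omega^(omega^3*12)


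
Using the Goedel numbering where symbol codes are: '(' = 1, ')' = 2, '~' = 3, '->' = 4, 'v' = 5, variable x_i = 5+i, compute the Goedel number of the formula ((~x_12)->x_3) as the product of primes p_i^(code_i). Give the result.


Formula: ((~x_12)->x_3)
Symbol codes: [1, 1, 3, 17, 2, 4, 8, 2]
Primes: [2, 3, 5, 7, 11, 13, 17, 19]
p_1^1 = 2^1 = 2
p_2^1 = 3^1 = 3
p_3^3 = 5^3 = 125
p_4^17 = 7^17 = 232630513987207
p_5^2 = 11^2 = 121
p_6^4 = 13^4 = 28561
p_7^8 = 17^8 = 6975757441
p_8^2 = 19^2 = 361
Product = 1518396856971447313090119664349825250

1518396856971447313090119664349825250


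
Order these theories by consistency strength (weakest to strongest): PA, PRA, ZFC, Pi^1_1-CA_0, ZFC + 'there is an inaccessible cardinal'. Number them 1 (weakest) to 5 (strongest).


Ordering by consistency strength:
1. PRA
2. PA
3. Pi^1_1-CA_0
4. ZFC
5. ZFC + 'there is an inaccessible cardinal'


PA=2, PRA=1, ZFC=4, Pi^1_1-CA_0=3, ZFC + 'there is an inaccessible cardinal'=5


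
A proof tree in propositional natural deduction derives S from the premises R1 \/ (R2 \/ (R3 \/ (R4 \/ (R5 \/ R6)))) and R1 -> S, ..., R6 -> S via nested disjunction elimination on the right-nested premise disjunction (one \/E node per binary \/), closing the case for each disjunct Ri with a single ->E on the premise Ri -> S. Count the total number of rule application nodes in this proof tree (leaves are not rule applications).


The premise R1 \/ (R2 \/ (R3 \/ (R4 \/ (R5 \/ R6)))) contains 6 disjuncts, hence 5 binary \/ connectives.
- Each binary \/ is eliminated once: 5 \/E nodes.
- Each of the 6 cases Ri derives S by one ->E with Ri -> S: 6 ->E nodes.
Total = 5 + 6 = 11

11


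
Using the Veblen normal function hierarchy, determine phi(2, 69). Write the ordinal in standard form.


phi(2, 69):
phi(2, beta) = zeta_beta (the beta-th zeta number, fixed point of epsilon).
phi(2, 69) = zeta_69

zeta_69


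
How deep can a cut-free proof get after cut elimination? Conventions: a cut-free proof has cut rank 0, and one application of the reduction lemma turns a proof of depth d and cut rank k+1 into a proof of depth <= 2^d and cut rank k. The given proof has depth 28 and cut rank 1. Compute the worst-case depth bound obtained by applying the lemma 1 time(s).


Each rank reduction sends depth d to at most 2^d; cut rank r needs r reductions.
2_0(28) = 28
2_1(28) = 2^28 = 268435456
Cut-free depth bound = 268435456

268435456


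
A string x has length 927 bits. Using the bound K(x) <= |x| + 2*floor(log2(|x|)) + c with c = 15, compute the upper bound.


floor(log2(927)) = 9
2 * 9 = 18
K(x) <= 927 + 18 + 15 = 960

960


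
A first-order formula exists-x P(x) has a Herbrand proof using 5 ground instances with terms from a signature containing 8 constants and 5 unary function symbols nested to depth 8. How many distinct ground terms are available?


Herbrand terms by depth:
Depth 0: 8 constants
Depth 1: 40 new terms (running total: 48)
Depth 2: 200 new terms (running total: 248)
Depth 3: 1000 new terms (running total: 1248)
Depth 4: 5000 new terms (running total: 6248)
Depth 5: 25000 new terms (running total: 31248)
Depth 6: 125000 new terms (running total: 156248)
Depth 7: 625000 new terms (running total: 781248)
Depth 8: 3125000 new terms (running total: 3906248)
Total distinct ground terms = 3906248

3906248


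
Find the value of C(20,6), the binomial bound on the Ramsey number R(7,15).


R(7,15) <= C(7+15-2, 7-1) = C(20, 6)
C(20, 6) = 20! / (6! * 14!)
= 38760

38760


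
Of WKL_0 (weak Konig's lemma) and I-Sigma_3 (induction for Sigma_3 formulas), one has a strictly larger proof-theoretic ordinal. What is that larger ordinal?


Proof-theoretic ordinal of WKL_0 (weak Konig's lemma): omega^omega
Proof-theoretic ordinal of I-Sigma_3 (induction for Sigma_3 formulas): omega^(omega^(omega^omega))
Comparing: omega^omega < omega^(omega^(omega^omega)).
The larger ordinal is omega^(omega^(omega^omega)) (from I-Sigma_3 (induction for Sigma_3 formulas)).

omega^(omega^(omega^omega))


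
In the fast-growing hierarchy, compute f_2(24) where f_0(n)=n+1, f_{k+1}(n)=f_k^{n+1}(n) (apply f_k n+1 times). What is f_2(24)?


f_2(24) = f_1^25(24)
f_1(m) = 2m + 1.
Iterating: f_1^k(n) = 2^k*(n+1) - 1.
f_2(24) = 2^25*(24+1) - 1 = 33554432*25 - 1 = 838860799

838860799


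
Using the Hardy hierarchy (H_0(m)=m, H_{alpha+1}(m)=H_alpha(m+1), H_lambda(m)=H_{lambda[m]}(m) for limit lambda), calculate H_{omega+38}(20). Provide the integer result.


H_{omega+38}(20):
Unwind the 38 successor steps: H_{omega+38}(20) = H_omega(20+38) = H_omega(58).
H_omega(m) = H_m(m) = m + m = 2m.
Result = 2 * 58 = 116

116


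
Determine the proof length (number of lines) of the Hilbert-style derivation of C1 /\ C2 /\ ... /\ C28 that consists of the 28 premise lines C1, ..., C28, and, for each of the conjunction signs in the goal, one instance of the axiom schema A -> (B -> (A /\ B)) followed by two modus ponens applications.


Conjoining 28 premises:
- 28 premise lines
- the goal has 27 conjunction signs; each costs 1 axiom instance + 2 MP = 3 lines: 3 * 27 = 81
Total = 28 + 81 = 109 lines.

109


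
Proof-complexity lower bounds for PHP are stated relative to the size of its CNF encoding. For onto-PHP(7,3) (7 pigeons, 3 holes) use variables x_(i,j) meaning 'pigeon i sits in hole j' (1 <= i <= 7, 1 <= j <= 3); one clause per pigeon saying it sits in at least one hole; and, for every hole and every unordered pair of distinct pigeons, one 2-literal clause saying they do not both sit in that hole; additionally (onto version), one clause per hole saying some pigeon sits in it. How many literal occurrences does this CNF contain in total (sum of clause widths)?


onto-PHP(7,3): 7 pigeons, 3 holes, 7*3 = 21 variables.
- pigeon clauses: one per pigeon -> 7 clauses of width 3 -> 21 literals
- hole clauses: 3 holes * C(7,2) = 3 * 21 -> 63 clauses of width 2 -> 126 literals
- onto clauses: one per hole -> 3 clauses of width 7 -> 21 literals
Total literal occurrences = 21 + 126 + 21 = 168

168


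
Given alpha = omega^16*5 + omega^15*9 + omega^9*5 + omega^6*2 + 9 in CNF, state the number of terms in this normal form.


CNF: omega^16*5 + omega^15*9 + omega^9*5 + omega^6*2 + 9
Count the summands separated by '+':
  term 1: omega^16*5
  term 2: omega^15*9
  term 3: omega^9*5
  term 4: omega^6*2
  term 5: 9
Total terms = 5

5


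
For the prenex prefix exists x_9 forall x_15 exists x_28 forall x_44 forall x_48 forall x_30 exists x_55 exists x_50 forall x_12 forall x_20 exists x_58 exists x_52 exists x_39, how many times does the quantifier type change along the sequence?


Walk the prefix and count type changes:
  position 1: exists -> forall <-- alternation
  position 2: forall -> exists <-- alternation
  position 3: exists -> forall <-- alternation
  position 4: forall -> forall
  position 5: forall -> forall
  position 6: forall -> exists <-- alternation
  position 7: exists -> exists
  position 8: exists -> forall <-- alternation
  position 9: forall -> forall
  position 10: forall -> exists <-- alternation
  position 11: exists -> exists
  position 12: exists -> exists
Total alternations = 6

6


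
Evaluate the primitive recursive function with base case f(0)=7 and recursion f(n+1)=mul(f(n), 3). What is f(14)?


f(0) = 7
f(1) = mul(f(0), 3) = mul(7, 3) = 21
f(2) = mul(f(1), 3) = mul(21, 3) = 63
f(3) = mul(f(2), 3) = mul(63, 3) = 189
f(4) = mul(f(3), 3) = mul(189, 3) = 567
f(5) = mul(f(4), 3) = mul(567, 3) = 1701
f(6) = mul(f(5), 3) = mul(1701, 3) = 5103
f(7) = mul(f(6), 3) = mul(5103, 3) = 15309
f(8) = mul(f(7), 3) = mul(15309, 3) = 45927
f(9) = mul(f(8), 3) = mul(45927, 3) = 137781
f(10) = mul(f(9), 3) = mul(137781, 3) = 413343
f(11) = mul(f(10), 3) = mul(413343, 3) = 1240029
f(12) = mul(f(11), 3) = mul(1240029, 3) = 3720087
f(13) = mul(f(12), 3) = mul(3720087, 3) = 11160261
f(14) = mul(f(13), 3) = mul(11160261, 3) = 33480783


33480783


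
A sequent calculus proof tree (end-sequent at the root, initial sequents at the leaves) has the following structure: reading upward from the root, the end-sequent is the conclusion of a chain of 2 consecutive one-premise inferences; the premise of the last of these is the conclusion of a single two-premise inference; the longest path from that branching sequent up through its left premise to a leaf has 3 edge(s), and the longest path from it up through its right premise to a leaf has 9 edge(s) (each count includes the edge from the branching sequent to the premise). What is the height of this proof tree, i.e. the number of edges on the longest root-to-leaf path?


Longest path through the left premise: 3 edges (measured from the branching sequent)
Longest path through the right premise: 9 edges
Height of the subtree rooted at the branching sequent: max(3, 9) = 9
The branching sequent sits 2 edges above the root (the chain of one-premise inferences), so height = 9 + 2 = 11

11


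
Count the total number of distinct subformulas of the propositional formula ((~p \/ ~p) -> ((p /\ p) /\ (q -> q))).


Formula: ((~p \/ ~p) -> ((p /\ p) /\ (q -> q)))
Subformulas found:
  1. q
  2. p
  3. ~p
  4. (q -> q)
  5. (p /\ p)
  6. (~p \/ ~p)
  7. ((p /\ p) /\ (q -> q))
  8. ((~p \/ ~p) -> ((p /\ p) /\ (q -> q)))
Total distinct subformulas = 8

8


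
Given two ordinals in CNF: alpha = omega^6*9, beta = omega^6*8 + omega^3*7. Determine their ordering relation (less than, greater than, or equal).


Compare term by term from highest exponent:
alpha = omega^6*9
beta = omega^6*8 + omega^3*7
Term 1: alpha has omega^6*9, beta has omega^6*8
Term 2: alpha has omega^0*0, beta has omega^3*7
Result: alpha > beta

alpha > beta


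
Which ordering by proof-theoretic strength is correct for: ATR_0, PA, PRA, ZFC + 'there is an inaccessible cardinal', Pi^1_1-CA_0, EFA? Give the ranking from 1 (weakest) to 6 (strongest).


Ordering by consistency strength:
1. EFA
2. PRA
3. PA
4. ATR_0
5. Pi^1_1-CA_0
6. ZFC + 'there is an inaccessible cardinal'


ATR_0=4, PA=3, PRA=2, ZFC + 'there is an inaccessible cardinal'=6, Pi^1_1-CA_0=5, EFA=1


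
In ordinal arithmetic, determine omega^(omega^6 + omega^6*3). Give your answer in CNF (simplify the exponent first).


omega^(omega^6 + omega^6*3):
Both terms of the exponent have the same exponent 6, so they merge: omega^6 + omega^6*3 = omega^6*(1+3) = omega^6*4.
omega raised to a CNF ordinal is a single CNF term: Result = omega^(omega^6*4)

omega^(omega^6*4)


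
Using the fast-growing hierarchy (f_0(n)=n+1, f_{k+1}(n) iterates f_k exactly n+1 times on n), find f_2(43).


f_2(43) = f_1^44(43)
f_1(m) = 2m + 1.
Iterating: f_1^k(n) = 2^k*(n+1) - 1.
f_2(43) = 2^44*(43+1) - 1 = 17592186044416*44 - 1 = 774056185954303

774056185954303


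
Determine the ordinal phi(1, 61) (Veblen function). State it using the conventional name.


phi(1, 61):
phi(1, beta) = epsilon_beta (the beta-th epsilon number).
phi(1, 61) = epsilon_61

epsilon_61


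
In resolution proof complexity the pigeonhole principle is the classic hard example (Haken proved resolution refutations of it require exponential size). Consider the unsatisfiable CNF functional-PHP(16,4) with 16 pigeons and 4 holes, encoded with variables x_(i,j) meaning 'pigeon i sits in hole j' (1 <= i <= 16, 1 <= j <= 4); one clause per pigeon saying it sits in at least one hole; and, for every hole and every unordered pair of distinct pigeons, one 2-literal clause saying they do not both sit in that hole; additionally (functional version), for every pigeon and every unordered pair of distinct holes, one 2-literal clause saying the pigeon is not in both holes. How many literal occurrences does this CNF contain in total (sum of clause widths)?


functional-PHP(16,4): 16 pigeons, 4 holes, 16*4 = 64 variables.
- pigeon clauses: one per pigeon -> 16 clauses of width 4 -> 64 literals
- hole clauses: 4 holes * C(16,2) = 4 * 120 -> 480 clauses of width 2 -> 960 literals
- functional clauses: 16 pigeons * C(4,2) = 16 * 6 -> 96 clauses of width 2 -> 192 literals
Total literal occurrences = 64 + 960 + 192 = 1216

1216


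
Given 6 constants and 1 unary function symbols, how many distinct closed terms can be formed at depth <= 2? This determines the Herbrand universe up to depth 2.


Herbrand terms by depth:
Depth 0: 6 constants
Depth 1: 6 new terms (running total: 12)
Depth 2: 6 new terms (running total: 18)
Total distinct ground terms = 18

18


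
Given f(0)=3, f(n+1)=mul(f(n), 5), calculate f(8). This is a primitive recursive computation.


f(0) = 3
f(1) = mul(f(0), 5) = mul(3, 5) = 15
f(2) = mul(f(1), 5) = mul(15, 5) = 75
f(3) = mul(f(2), 5) = mul(75, 5) = 375
f(4) = mul(f(3), 5) = mul(375, 5) = 1875
f(5) = mul(f(4), 5) = mul(1875, 5) = 9375
f(6) = mul(f(5), 5) = mul(9375, 5) = 46875
f(7) = mul(f(6), 5) = mul(46875, 5) = 234375
f(8) = mul(f(7), 5) = mul(234375, 5) = 1171875


1171875


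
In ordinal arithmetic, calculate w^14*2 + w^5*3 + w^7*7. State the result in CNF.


Ordinal addition (w^14*2 + w^5*3) + w^7*7:
alpha's leading term has exponent 14 > beta's exponent 7, so it survives.
alpha's tail term has exponent 5 < beta's exponent 7, so it is absorbed by beta.
In ordinal addition, any term followed by a strictly larger-exponent term is absorbed.
Result = w^14*2 + w^7*7

w^14*2 + w^7*7


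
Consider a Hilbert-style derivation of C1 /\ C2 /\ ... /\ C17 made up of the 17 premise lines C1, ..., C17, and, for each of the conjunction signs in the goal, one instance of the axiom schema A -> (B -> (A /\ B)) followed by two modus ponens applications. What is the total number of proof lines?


Conjoining 17 premises:
- 17 premise lines
- the goal has 16 conjunction signs; each costs 1 axiom instance + 2 MP = 3 lines: 3 * 16 = 48
Total = 17 + 48 = 65 lines.

65


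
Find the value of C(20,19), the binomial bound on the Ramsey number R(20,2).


R(20,2) <= C(20+2-2, 20-1) = C(20, 19)
C(20, 19) = 20! / (19! * 1!)
= 20

20


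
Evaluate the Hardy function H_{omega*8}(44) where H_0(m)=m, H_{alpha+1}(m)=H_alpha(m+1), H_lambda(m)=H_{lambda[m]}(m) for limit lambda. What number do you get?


H_{omega*8}(44):
For the Hardy hierarchy, H_{omega*k}(n) = 2^k * n.
2^8 = 256.
256 * 44 = 11264

11264


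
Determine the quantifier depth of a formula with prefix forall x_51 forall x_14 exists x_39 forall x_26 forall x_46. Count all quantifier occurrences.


Quantifier prefix has 5 quantifier symbols.
Quantifier depth = 5

5


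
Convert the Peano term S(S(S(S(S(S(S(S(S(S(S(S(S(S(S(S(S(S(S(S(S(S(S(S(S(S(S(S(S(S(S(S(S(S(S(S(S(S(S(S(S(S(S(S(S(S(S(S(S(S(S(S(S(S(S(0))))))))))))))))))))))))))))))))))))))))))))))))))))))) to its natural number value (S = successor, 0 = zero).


Counting successors applied to 0:
55 applications of S to 0 = 55

55


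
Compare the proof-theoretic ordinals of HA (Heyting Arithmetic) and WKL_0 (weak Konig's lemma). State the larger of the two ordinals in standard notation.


Proof-theoretic ordinal of HA (Heyting Arithmetic): epsilon_0
Proof-theoretic ordinal of WKL_0 (weak Konig's lemma): omega^omega
Comparing: omega^omega < epsilon_0.
The larger ordinal is epsilon_0 (from HA (Heyting Arithmetic)).

epsilon_0


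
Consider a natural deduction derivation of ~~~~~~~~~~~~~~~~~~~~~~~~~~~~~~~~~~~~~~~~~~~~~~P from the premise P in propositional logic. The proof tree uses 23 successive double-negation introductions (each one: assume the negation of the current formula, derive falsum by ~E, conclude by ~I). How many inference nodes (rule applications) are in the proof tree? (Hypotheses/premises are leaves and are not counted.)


Each double-negation introduction (from C infer ~~C) uses 2 inference nodes: one ~E (C and ~C give falsum) and one ~I (discharge ~C).
23 double negations = 23 * 2 = 46 inference nodes.

46


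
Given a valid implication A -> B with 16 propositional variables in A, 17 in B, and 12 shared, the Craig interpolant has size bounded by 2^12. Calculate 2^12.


Shared atoms = 12
Craig interpolant size bound = 2^12
= 4096

4096


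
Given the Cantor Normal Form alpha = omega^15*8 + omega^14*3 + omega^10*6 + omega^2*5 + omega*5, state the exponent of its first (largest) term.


CNF: omega^15*8 + omega^14*3 + omega^10*6 + omega^2*5 + omega*5
The leading term is omega^15*8, which has exponent 15.

15


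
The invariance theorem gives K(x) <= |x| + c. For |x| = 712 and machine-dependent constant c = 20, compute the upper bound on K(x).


K(x) <= |x| + c = 712 + 20 = 732

732


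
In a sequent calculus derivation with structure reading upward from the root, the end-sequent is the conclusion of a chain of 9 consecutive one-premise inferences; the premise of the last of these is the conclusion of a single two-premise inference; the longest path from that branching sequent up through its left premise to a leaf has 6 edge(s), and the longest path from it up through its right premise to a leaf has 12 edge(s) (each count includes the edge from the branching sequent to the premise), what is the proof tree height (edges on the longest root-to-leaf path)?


Longest path through the left premise: 6 edges (measured from the branching sequent)
Longest path through the right premise: 12 edges
Height of the subtree rooted at the branching sequent: max(6, 12) = 12
The branching sequent sits 9 edges above the root (the chain of one-premise inferences), so height = 12 + 9 = 21

21


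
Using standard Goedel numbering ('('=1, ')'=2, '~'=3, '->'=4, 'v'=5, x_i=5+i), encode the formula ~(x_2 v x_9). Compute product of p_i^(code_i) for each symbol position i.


Formula: ~(x_2 v x_9)
Symbol codes: [3, 1, 7, 5, 14, 2]
Primes: [2, 3, 5, 7, 11, 13]
p_1^3 = 2^3 = 8
p_2^1 = 3^1 = 3
p_3^7 = 5^7 = 78125
p_4^5 = 7^5 = 16807
p_5^14 = 11^14 = 379749833583241
p_6^2 = 13^2 = 169
Product = 2022440571680000289943125000

2022440571680000289943125000


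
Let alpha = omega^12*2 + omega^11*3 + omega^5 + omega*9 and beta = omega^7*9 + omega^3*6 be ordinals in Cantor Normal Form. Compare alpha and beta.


Compare term by term from highest exponent:
alpha = omega^12*2 + omega^11*3 + omega^5 + omega*9
beta = omega^7*9 + omega^3*6
Term 1: alpha has omega^12*2, beta has omega^7*9
Term 2: alpha has omega^11*3, beta has omega^3*6
Term 3: alpha has omega^5*1, beta has omega^0*0
Term 4: alpha has omega^1*9, beta has omega^0*0
Result: alpha > beta

alpha > beta


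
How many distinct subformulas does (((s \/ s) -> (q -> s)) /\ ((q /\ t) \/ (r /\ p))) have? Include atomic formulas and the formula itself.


Formula: (((s \/ s) -> (q -> s)) /\ ((q /\ t) \/ (r /\ p)))
Subformulas found:
  1. q
  2. s
  3. r
  4. t
  5. p
  6. (s \/ s)
  7. (q /\ t)
  8. (r /\ p)
  9. (q -> s)
  10. ((q /\ t) \/ (r /\ p))
  11. ((s \/ s) -> (q -> s))
  12. (((s \/ s) -> (q -> s)) /\ ((q /\ t) \/ (r /\ p)))
Total distinct subformulas = 12

12


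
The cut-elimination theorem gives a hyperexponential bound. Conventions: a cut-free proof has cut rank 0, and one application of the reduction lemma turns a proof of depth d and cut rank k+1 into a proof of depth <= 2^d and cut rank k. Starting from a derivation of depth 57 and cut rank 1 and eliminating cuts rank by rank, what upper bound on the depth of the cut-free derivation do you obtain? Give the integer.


Each rank reduction sends depth d to at most 2^d; cut rank r needs r reductions.
2_0(57) = 57
2_1(57) = 2^57 = 144115188075855872
Cut-free depth bound = 144115188075855872

144115188075855872


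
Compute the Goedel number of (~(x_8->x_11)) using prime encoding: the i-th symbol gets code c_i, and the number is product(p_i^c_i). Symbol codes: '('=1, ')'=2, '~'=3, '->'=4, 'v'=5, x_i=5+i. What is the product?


Formula: (~(x_8->x_11))
Symbol codes: [1, 3, 1, 13, 4, 16, 2, 2]
Primes: [2, 3, 5, 7, 11, 13, 17, 19]
p_1^1 = 2^1 = 2
p_2^3 = 3^3 = 27
p_3^1 = 5^1 = 5
p_4^13 = 7^13 = 96889010407
p_5^4 = 11^4 = 14641
p_6^16 = 13^16 = 665416609183179841
p_7^2 = 17^2 = 289
p_8^2 = 19^2 = 361
Product = 26589349130450944375631993513727742238610

26589349130450944375631993513727742238610


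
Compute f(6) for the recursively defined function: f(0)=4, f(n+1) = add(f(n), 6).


f(0) = 4
f(1) = add(f(0), 6) = add(4, 6) = 10
f(2) = add(f(1), 6) = add(10, 6) = 16
f(3) = add(f(2), 6) = add(16, 6) = 22
f(4) = add(f(3), 6) = add(22, 6) = 28
f(5) = add(f(4), 6) = add(28, 6) = 34
f(6) = add(f(5), 6) = add(34, 6) = 40


40


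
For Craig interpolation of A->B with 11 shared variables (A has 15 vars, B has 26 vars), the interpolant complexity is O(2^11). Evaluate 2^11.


Shared atoms = 11
Craig interpolant size bound = 2^11
= 2048

2048


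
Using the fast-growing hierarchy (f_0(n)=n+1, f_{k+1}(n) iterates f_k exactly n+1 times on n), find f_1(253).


f_1(253) = f_0^254(253)
f_0 adds 1 each time, applied 254 times.
f_1(253) = 253 + 254 = 507

507


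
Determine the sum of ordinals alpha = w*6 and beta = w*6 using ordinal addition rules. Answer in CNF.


Ordinal addition w*6 + w*6:
Both terms have the same exponent 1.
w^e*c + w^e*d = w^e*(c+d).
Result = w^1*(6+6) = w*12

w*12


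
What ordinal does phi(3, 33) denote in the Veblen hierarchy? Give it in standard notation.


phi(3, 33):
phi(3, beta) = eta_beta (the beta-th eta number, fixed point of zeta).
phi(3, 33) = eta_33

eta_33


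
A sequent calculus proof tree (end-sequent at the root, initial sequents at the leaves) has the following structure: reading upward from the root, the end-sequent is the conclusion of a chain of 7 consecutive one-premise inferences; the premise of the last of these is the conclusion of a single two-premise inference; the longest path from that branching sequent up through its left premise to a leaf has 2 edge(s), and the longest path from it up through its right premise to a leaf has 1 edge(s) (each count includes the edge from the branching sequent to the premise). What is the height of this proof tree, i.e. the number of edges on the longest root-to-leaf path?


Longest path through the left premise: 2 edges (measured from the branching sequent)
Longest path through the right premise: 1 edges
Height of the subtree rooted at the branching sequent: max(2, 1) = 2
The branching sequent sits 7 edges above the root (the chain of one-premise inferences), so height = 2 + 7 = 9

9


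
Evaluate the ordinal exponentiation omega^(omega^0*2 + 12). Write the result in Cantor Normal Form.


omega^(omega^0*2 + 12):
omega^0 = 1, so the exponent is 2 + 12 = 14 (finite ordinal addition).
Result = omega^14, already a single CNF term.

omega^14


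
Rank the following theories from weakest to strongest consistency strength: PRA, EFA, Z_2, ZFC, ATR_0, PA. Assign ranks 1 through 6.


Ordering by consistency strength:
1. EFA
2. PRA
3. PA
4. ATR_0
5. Z_2
6. ZFC


PRA=2, EFA=1, Z_2=5, ZFC=6, ATR_0=4, PA=3
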